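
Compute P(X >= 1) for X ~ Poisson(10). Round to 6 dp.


P(X>=1) = 1 - P(X<=0) = 1 - (e^(-10)*10^0/0!)
≈ 1 - 0.0000453999 = 0.9999546001
≈ 0.999955

0.999955


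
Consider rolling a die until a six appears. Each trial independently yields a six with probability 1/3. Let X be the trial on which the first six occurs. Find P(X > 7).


P(X > 7) = P(first 7 trials all fail) = (1-p)^7 = (2/3)^7 = 128/2187

128/2187


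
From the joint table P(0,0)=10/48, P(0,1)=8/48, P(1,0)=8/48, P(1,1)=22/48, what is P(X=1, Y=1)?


Read from table: P(X=1, Y=1) = 22/48 = 11/24

11/24


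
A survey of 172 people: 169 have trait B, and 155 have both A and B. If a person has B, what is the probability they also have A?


P(A|B) = P(A∩B)/P(B) = (155/172)/(169/172) = 155/169

155/169


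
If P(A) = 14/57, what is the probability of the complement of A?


P(A') = 1 - P(A) = 1 - 14/57 = 43/57

43/57


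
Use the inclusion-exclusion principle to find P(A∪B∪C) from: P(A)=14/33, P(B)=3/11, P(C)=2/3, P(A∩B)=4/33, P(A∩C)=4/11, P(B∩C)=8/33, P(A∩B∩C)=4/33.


P(A∪B∪C) = P(A)+P(B)+P(C) - P(AB)-P(AC)-P(BC) + P(ABC)
= 14/33+3/11+2/3 - 4/33-4/11-8/33 + 4/33
= 25/33

25/33


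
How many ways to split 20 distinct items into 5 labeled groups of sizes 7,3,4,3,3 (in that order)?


20! = 2432902008176640000
Denominator: 7!=5040 * 3!=6 * 4!=24 * 3!=6 * 3!=6
Coefficient = 2432902008176640000 / 26127360 = 93117024000

93117024000


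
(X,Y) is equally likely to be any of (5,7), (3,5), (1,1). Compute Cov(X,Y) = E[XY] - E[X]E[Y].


E[X]=3, E[Y]=13/3, E[XY]=17
Cov(X,Y) = E[XY] - E[X]E[Y] = 17 - 3*13/3 = 4

4


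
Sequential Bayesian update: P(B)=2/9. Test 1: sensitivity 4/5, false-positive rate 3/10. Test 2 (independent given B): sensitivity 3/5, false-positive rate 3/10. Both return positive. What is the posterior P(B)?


After test 1: P(+) = 4/5*2/9 + 3/10*7/9 = 37/90
P(B|+) = (8/45)/(37/90) = 16/37
After test 2 (use post1 as new prior): P(+) = 3/5*16/37 + 3/10*21/37 = 159/370
P(B|+,+) = (48/185)/(159/370) = 32/53

32/53


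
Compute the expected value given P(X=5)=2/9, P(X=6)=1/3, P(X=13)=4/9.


E[X] = sum(x * P(x))
= 5*2/9 + 6*1/3 + 13*4/9
= 80/9

80/9


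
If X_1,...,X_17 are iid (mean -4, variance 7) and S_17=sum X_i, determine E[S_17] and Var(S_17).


E[S_n] = n*mu = 17*-4 = -68
Var(S_n) = n*sigma^2 = 17*7 = 119

E[S_17]=-68, Var(S_17)=119


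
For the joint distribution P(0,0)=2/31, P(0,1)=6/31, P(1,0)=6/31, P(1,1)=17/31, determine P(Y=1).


P(Y=1) = P(0,1)+P(1,1) = 6/31 + 17/31 = 23/31

23/31


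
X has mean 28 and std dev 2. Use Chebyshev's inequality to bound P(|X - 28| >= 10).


k = 10/2 = 5
Chebyshev: P(|X-mu| >= k*sigma) <= 1/k^2 = 1/5^2 = 1/25

1/25


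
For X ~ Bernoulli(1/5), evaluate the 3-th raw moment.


For Bernoulli: X in {0,1}
E[X^3] = 0^3*(1-1/5) + 1^3*1/5 = 1/5

1/5


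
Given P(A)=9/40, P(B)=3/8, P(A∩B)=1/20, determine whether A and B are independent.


P(A)*P(B) = 9/40*3/8 = 27/320
P(A∩B) = 1/20 != 27/320, so not independent

No, A and B are not independent


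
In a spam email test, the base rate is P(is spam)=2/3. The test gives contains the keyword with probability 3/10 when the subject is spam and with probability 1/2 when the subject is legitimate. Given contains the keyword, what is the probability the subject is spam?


P(A) = P(A|B)P(B) + P(A|B')P(B') = 3/10*2/3 + 1/2*1/3 = 11/30
P(B|A) = P(A|B)P(B)/P(A) = (1/5)/(11/30) = 6/11

6/11


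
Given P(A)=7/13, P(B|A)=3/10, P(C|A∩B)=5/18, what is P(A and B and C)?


P(A∩B∩C) = P(A) * P(B|A) * P(C|A∩B)
= 7/13 * 3/10 * 5/18
= 21/130 * 5/18 = 7/156

7/156


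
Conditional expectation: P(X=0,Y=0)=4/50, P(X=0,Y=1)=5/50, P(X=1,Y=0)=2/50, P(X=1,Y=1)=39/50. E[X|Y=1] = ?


P(Y=1) = 44/50
E[X|Y=1] = (0*5 + 1*39)/44 = 39/44

39/44


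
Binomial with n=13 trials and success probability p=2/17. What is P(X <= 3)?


P(X<=3) = P(X=0) + P(X=1) + P(X=2) + P(X=3)
= 1946195068359375/9904578032905937 + 3373404785156250/9904578032905937 + 2698723828125000/9904578032905937 + 1319376093750000/9904578032905937
= 9337699775390625/9904578032905937

9337699775390625/9904578032905937


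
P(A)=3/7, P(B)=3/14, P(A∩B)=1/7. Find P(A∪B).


P(A∪B) = P(A) + P(B) - P(A∩B)
= 3/7 + 3/14 - 1/7 = 1/2

1/2


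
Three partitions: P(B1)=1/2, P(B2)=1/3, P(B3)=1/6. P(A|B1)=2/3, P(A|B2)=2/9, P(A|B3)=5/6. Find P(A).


P(A) = P(A|B1)P(B1) + P(A|B2)P(B2) + P(A|B3)P(B3)
= 2/3*1/2 + 2/9*1/3 + 5/6*1/6
= 1/3 + 2/27 + 5/36 = 59/108

59/108


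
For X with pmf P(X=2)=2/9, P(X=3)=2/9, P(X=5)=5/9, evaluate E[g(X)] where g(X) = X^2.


E[X^2] = sum(g(x)*P(x))
= 4*2/9 + 9*2/9 + 25*5/9
= 151/9

151/9


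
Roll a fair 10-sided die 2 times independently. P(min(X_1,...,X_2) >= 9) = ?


P(min >= 9) = P(all X_i >= 9) = (P(X_1 >= 9))^2
= (2/10)^2 = (1/5)^2 = 1/25

1/25


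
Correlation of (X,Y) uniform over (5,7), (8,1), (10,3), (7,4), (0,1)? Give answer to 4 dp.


Cov(X,Y) = 1.0000, Var(X) = 11.6000, Var(Y) = 4.9600
rho = Cov/(sqrt(VarX)*sqrt(VarY)) = 0.1318

0.1318


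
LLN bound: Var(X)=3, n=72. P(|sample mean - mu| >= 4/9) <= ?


Var(Xbar) = Var(X)/n = 3/72
Chebyshev: P(|Xbar-mu| >= 4/9) <= Var(Xbar)/(4/9)^2 = (1/24)/(16/81) = 27/128

27/128


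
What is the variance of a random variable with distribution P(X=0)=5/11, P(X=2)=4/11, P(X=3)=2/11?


E[X] = 14/11, E[X^2] = 34/11
Var(X) = E[X^2] - (E[X])^2 = 34/11 - (14/11)^2 = 178/121

178/121


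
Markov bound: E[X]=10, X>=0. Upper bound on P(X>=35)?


Markov: P(X >= a) <= E[X]/a
P(X >= 35) <= 10/35 = 2/7

2/7


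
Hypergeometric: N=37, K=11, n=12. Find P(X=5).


P(X=5) = C(11,5)*C(26,7) / C(37,12)
= 462*657800 / 1852482996
= 303903600/1852482996 = 278300/1696413

278300/1696413


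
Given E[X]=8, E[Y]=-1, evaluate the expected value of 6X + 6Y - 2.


E[6X + 6Y - 2] = 6*E[X] + 6*E[Y] - 2
= (6)*(8) + (6)*(-1) + (-2)
= 48 - 6 - 2 = 40

40


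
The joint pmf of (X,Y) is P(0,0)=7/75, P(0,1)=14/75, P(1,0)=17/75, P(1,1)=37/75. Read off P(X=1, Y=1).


Read from table: P(X=1, Y=1) = 37/75

37/75


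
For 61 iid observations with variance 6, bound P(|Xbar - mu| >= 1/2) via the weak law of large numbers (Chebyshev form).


Var(Xbar) = Var(X)/n = 6/61
Chebyshev: P(|Xbar-mu| >= 1/2) <= Var(Xbar)/(1/2)^2 = (6/61)/(1/4) = 24/61

24/61


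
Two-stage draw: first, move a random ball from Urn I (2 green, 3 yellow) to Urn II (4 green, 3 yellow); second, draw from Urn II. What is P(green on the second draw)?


P(transfer green) = 2/5; P(transfer yellow) = 3/5
If green transferred: Urn II has 5 green of 8, so P(green|green moved) = 5/8
If yellow transferred: Urn II has 4 green of 8, so P(green|yellow moved) = 1/2
By total probability: P(green) = 2/5*5/8 + 3/5*1/2 = 11/20

11/20


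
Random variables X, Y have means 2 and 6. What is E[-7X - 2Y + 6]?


E[-7X - 2Y + 6] = -7*E[X] - 2*E[Y] + 6
= (-7)*(2) + (-2)*(6) + (6)
= -14 - 12 + 6 = -20

-20


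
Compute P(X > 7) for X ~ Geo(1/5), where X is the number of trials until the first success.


P(X > 7) = P(first 7 trials all fail) = (1-p)^7 = (4/5)^7 = 16384/78125

16384/78125


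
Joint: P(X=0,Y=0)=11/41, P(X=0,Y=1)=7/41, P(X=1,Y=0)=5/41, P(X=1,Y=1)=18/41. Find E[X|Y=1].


P(Y=1) = 25/41
E[X|Y=1] = (0*7 + 1*18)/25 = 18/25

18/25


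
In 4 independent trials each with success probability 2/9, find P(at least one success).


P(at least one) = 1 - P(none)
P(none) = (1 - 2/9)^4 = (7/9)^4 = 2401/6561
P(at least one) = 1 - 2401/6561 = 4160/6561

4160/6561


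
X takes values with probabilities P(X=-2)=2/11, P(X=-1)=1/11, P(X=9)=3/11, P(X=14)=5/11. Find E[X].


E[X] = sum(x * P(x))
= -2*2/11 - 1*1/11 + 9*3/11 + 14*5/11
= 92/11

92/11


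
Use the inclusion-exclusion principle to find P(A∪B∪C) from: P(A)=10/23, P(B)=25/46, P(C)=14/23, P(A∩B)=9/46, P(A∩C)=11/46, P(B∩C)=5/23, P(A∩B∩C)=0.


P(A∪B∪C) = P(A)+P(B)+P(C) - P(AB)-P(AC)-P(BC) + P(ABC)
= 10/23+25/46+14/23 - 9/46-11/46-5/23 + 0
= 43/46

43/46


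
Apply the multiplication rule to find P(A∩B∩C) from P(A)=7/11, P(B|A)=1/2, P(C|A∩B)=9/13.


P(A∩B∩C) = P(A) * P(B|A) * P(C|A∩B)
= 7/11 * 1/2 * 9/13
= 7/22 * 9/13 = 63/286

63/286


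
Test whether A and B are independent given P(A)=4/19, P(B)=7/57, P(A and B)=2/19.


P(A)*P(B) = 4/19*7/57 = 28/1083
P(A∩B) = 2/19 != 28/1083, so not independent

No, A and B are not independent


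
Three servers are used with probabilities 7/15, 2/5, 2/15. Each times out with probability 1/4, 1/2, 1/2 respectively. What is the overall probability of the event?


P(A) = P(A|B1)P(B1) + P(A|B2)P(B2) + P(A|B3)P(B3)
= 1/4*7/15 + 1/2*2/5 + 1/2*2/15
= 7/60 + 1/5 + 1/15 = 23/60

23/60


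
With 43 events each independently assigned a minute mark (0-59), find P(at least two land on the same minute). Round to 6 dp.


P(all different) = prod((60-i)/60 for i=0..42) = 0.000000
P(at least one match) = 1 - 0.000000 = 1.000000

1.000000


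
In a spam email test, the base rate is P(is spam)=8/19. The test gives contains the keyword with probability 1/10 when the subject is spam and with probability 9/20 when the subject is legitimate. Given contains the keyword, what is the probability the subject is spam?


P(A) = P(A|B)P(B) + P(A|B')P(B') = 1/10*8/19 + 9/20*11/19 = 23/76
P(B|A) = P(A|B)P(B)/P(A) = (4/95)/(23/76) = 16/115

16/115


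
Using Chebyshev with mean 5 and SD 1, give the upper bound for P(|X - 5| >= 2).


k = 2/1 = 2
Chebyshev: P(|X-mu| >= k*sigma) <= 1/k^2 = 1/2^2 = 1/4

1/4


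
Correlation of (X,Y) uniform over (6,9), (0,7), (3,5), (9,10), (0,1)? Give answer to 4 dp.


Cov(X,Y) = 8.7600, Var(X) = 12.2400, Var(Y) = 10.2400
rho = Cov/(sqrt(VarX)*sqrt(VarY)) = 0.7825

0.7825


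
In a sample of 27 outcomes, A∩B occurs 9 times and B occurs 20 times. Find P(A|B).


P(A|B) = P(A∩B)/P(B) = (9/27)/(20/27) = 9/20

9/20


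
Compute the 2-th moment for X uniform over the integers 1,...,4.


E[X^2] = (1/4) * sum(x^2 for x=1..4)
= 30/4 = 15/2

15/2


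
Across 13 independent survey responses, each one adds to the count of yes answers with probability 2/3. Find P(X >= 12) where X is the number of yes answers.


P(X>=12) = P(X=12) + P(X=13)
= 53248/1594323 + 8192/1594323
= 20480/531441

20480/531441


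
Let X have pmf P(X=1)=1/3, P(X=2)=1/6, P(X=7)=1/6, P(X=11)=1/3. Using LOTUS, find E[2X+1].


E[2X+1] = sum(g(x)*P(x))
= 3*1/3 + 5*1/6 + 15*1/6 + 23*1/3
= 12

12


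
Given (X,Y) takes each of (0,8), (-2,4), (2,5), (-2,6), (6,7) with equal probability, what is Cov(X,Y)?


E[X]=4/5, E[Y]=6, E[XY]=32/5
Cov(X,Y) = E[XY] - E[X]E[Y] = 32/5 - 4/5*6 = 8/5

8/5


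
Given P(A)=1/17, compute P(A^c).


P(A') = 1 - P(A) = 1 - 1/17 = 16/17

16/17


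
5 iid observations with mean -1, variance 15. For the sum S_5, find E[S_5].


E[S_n] = n*E[X_1] = 5*-1 = -5

-5


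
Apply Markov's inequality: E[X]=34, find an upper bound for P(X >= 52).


Markov: P(X >= a) <= E[X]/a
P(X >= 52) <= 34/52 = 17/26

17/26


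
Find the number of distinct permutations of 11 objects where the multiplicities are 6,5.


11! = 39916800
Denominator: 6!=720 * 5!=120
Coefficient = 39916800 / 86400 = 462

462


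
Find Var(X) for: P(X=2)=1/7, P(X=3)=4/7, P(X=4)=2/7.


E[X] = 22/7, E[X^2] = 72/7
Var(X) = E[X^2] - (E[X])^2 = 72/7 - (22/7)^2 = 20/49

20/49


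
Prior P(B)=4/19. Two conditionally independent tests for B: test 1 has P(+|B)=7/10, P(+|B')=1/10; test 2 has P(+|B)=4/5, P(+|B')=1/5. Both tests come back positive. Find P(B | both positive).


After test 1: P(+) = 7/10*4/19 + 1/10*15/19 = 43/190
P(B|+) = (14/95)/(43/190) = 28/43
After test 2 (use post1 as new prior): P(+) = 4/5*28/43 + 1/5*15/43 = 127/215
P(B|+,+) = (112/215)/(127/215) = 112/127

112/127


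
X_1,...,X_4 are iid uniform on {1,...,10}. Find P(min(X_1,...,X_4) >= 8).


P(min >= 8) = P(all X_i >= 8) = (P(X_1 >= 8))^4
= (3/10)^4 = 81/10000

81/10000


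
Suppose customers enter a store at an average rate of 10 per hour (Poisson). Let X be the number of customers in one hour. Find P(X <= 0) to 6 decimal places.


P(X<=0) = e^(-10)*10^0/0!
≈ 0.0000453999
≈ 0.000045

0.000045


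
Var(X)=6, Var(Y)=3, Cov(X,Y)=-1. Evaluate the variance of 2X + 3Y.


Var(2X + 3Y) = 2^2*Var(X) + 3^2*Var(Y) + 2*2*3*Cov(X,Y)
= 4*6 + 9*3 + 12*(-1)
= 24 + 27 - 12 = 39

39


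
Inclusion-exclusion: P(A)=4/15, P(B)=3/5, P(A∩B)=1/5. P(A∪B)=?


P(A∪B) = P(A) + P(B) - P(A∩B)
= 4/15 + 3/5 - 1/5 = 2/3

2/3


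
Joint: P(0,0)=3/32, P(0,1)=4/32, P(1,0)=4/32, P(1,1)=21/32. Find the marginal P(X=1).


P(X=1) = P(1,0)+P(1,1) = 4/32 + 21/32 = 25/32

25/32


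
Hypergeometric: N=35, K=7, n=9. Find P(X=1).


P(X=1) = C(7,1)*C(28,8) / C(35,9)
= 7*3108105 / 70607460
= 21756735/70607460 = 18837/61132

18837/61132


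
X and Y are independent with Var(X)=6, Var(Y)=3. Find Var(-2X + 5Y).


Independence => Cov(X,Y)=0
Var(-2X + 5Y) = (-2)^2*Var(X) + 5^2*Var(Y)
= 4*6 + 25*3 = 99

99


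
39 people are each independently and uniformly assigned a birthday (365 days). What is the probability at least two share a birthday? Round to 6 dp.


P(all different) = prod((365-i)/365 for i=0..38) = 0.121780
P(at least one match) = 1 - 0.121780 = 0.878220

0.878220


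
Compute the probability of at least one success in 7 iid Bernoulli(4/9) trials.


P(at least one) = 1 - P(none)
P(none) = (1 - 4/9)^7 = (5/9)^7 = 78125/4782969
P(at least one) = 1 - 78125/4782969 = 4704844/4782969

4704844/4782969


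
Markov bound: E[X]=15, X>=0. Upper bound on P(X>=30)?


Markov: P(X >= a) <= E[X]/a
P(X >= 30) <= 15/30 = 1/2

1/2


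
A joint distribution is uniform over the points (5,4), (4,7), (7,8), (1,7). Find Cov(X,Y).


E[X]=17/4, E[Y]=13/2, E[XY]=111/4
Cov(X,Y) = E[XY] - E[X]E[Y] = 111/4 - 17/4*13/2 = 1/8

1/8


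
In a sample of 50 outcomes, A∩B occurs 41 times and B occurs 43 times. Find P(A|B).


P(A|B) = P(A∩B)/P(B) = (41/50)/(43/50) = 41/43

41/43


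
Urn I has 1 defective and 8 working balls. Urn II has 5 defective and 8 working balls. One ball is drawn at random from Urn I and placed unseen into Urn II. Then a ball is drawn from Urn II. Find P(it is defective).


P(transfer defective) = 1/9; P(transfer working) = 8/9
If defective transferred: Urn II has 6 defective of 14, so P(defective|defective moved) = 3/7
If working transferred: Urn II has 5 defective of 14, so P(defective|working moved) = 5/14
By total probability: P(defective) = 1/9*3/7 + 8/9*5/14 = 23/63

23/63


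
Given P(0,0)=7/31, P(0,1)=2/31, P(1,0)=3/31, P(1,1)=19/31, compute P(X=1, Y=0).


Read from table: P(X=1, Y=0) = 3/31

3/31


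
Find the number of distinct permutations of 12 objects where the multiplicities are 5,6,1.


12! = 479001600
Denominator: 5!=120 * 6!=720 * 1!=1
Coefficient = 479001600 / 86400 = 5544

5544


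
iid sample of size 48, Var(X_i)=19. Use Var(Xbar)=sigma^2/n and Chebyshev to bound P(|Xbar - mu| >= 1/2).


Var(Xbar) = Var(X)/n = 19/48
Chebyshev: P(|Xbar-mu| >= 1/2) <= Var(Xbar)/(1/2)^2 = (19/48)/(1/4) = 19/12
Bound exceeds 1, so trivial bound: 1

1


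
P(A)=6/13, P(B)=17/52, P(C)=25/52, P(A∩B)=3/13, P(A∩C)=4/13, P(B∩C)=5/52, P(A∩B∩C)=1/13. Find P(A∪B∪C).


P(A∪B∪C) = P(A)+P(B)+P(C) - P(AB)-P(AC)-P(BC) + P(ABC)
= 6/13+17/52+25/52 - 3/13-4/13-5/52 + 1/13
= 37/52

37/52


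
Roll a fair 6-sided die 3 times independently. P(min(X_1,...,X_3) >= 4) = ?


P(min >= 4) = P(all X_i >= 4) = (P(X_1 >= 4))^3
= (3/6)^3 = (1/2)^3 = 1/8

1/8


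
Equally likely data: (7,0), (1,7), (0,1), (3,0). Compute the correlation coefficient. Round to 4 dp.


Cov(X,Y) = -3.7500, Var(X) = 7.1875, Var(Y) = 8.5000
rho = Cov/(sqrt(VarX)*sqrt(VarY)) = -0.4798

-0.4798


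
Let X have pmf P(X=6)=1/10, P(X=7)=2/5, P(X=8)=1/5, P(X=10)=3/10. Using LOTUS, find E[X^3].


E[X^3] = sum(g(x)*P(x))
= 216*1/10 + 343*2/5 + 512*1/5 + 1000*3/10
= 2806/5

2806/5


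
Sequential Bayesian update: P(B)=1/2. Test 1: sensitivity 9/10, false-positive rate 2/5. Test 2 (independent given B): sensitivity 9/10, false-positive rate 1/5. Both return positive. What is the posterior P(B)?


After test 1: P(+) = 9/10*1/2 + 2/5*1/2 = 13/20
P(B|+) = (9/20)/(13/20) = 9/13
After test 2 (use post1 as new prior): P(+) = 9/10*9/13 + 1/5*4/13 = 89/130
P(B|+,+) = (81/130)/(89/130) = 81/89

81/89


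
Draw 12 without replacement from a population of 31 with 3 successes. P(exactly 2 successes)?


P(X=2) = C(3,2)*C(28,10) / C(31,12)
= 3*13123110 / 141120525
= 39369330/141120525 = 1254/4495

1254/4495


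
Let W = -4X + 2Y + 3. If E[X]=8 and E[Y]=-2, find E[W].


E[-4X + 2Y + 3] = -4*E[X] + 2*E[Y] + 3
= (-4)*(8) + (2)*(-2) + (3)
= -32 - 4 + 3 = -33

-33


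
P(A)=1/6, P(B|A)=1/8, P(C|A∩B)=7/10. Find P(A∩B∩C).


P(A∩B∩C) = P(A) * P(B|A) * P(C|A∩B)
= 1/6 * 1/8 * 7/10
= 1/48 * 7/10 = 7/480

7/480


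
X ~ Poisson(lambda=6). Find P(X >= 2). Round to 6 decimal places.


P(X>=2) = 1 - P(X<=1) = 1 - (e^(-6)*6^0/0! + e^(-6)*6^1/1!)
≈ 1 - (0.0024787522 + 0.0148725131)
= 1 - 0.0173512653 = 0.9826487347
≈ 0.982649

0.982649


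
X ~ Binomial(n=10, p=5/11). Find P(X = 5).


P(X=5) = C(10,5) * p^5 * (1-p)^5
= 252 * 3125/161051 * 7776/161051
= 6123600000/25937424601

6123600000/25937424601


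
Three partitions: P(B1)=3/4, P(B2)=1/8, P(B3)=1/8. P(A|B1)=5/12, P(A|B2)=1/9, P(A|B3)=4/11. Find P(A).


P(A) = P(A|B1)P(B1) + P(A|B2)P(B2) + P(A|B3)P(B3)
= 5/12*3/4 + 1/9*1/8 + 4/11*1/8
= 5/16 + 1/72 + 1/22 = 589/1584

589/1584


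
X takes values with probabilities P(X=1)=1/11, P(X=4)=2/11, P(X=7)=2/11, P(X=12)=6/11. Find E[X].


E[X] = sum(x * P(x))
= 1*1/11 + 4*2/11 + 7*2/11 + 12*6/11
= 95/11

95/11


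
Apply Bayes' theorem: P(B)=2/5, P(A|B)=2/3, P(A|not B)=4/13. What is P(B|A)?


P(A) = P(A|B)P(B) + P(A|B')P(B') = 2/3*2/5 + 4/13*3/5 = 88/195
P(B|A) = P(A|B)P(B)/P(A) = (4/15)/(88/195) = 13/22

13/22


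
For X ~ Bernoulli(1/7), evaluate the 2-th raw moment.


For Bernoulli: X in {0,1}
E[X^2] = 0^2*(1-1/7) + 1^2*1/7 = 1/7

1/7


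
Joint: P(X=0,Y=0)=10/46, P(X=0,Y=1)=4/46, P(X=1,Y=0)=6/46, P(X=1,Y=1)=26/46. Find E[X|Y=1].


P(Y=1) = 30/46
E[X|Y=1] = (0*4 + 1*26)/30 = 26/30 = 13/15

13/15


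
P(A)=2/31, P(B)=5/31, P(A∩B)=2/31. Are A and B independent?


P(A)*P(B) = 2/31*5/31 = 10/961
P(A∩B) = 2/31 != 10/961, so not independent

No, A and B are not independent


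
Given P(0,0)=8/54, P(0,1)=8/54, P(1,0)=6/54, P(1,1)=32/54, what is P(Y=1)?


P(Y=1) = P(0,1)+P(1,1) = 8/54 + 32/54 = 40/54 = 20/27

20/27


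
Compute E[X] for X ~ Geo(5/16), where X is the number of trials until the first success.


For geometric (trials until first success), E[X] = 1/p = 1/(5/16) = 16/5

16/5


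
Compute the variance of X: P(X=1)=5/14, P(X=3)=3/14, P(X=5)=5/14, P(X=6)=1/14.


E[X] = 45/14, E[X^2] = 193/14
Var(X) = E[X^2] - (E[X])^2 = 193/14 - (45/14)^2 = 677/196

677/196


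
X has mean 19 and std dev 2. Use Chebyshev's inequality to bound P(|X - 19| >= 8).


k = 8/2 = 4
Chebyshev: P(|X-mu| >= k*sigma) <= 1/k^2 = 1/4^2 = 1/16

1/16


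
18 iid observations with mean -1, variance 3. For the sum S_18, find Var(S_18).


By independence, Var(S_n) = n*Var(X_1) = 18*3 = 54

54


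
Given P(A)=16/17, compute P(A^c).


P(A') = 1 - P(A) = 1 - 16/17 = 1/17

1/17


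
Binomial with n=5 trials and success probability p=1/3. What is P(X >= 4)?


P(X>=4) = P(X=4) + P(X=5)
= 10/243 + 1/243
= 11/243

11/243


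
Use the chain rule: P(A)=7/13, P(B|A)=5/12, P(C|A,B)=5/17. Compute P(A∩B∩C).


P(A∩B∩C) = P(A) * P(B|A) * P(C|A∩B)
= 7/13 * 5/12 * 5/17
= 35/156 * 5/17 = 175/2652

175/2652


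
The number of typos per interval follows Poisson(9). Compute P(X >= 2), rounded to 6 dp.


P(X>=2) = 1 - P(X<=1) = 1 - (e^(-9)*9^0/0! + e^(-9)*9^1/1!)
≈ 1 - (0.0001234098 + 0.0011106882)
= 1 - 0.0012340980 = 0.9987659020
≈ 0.998766

0.998766


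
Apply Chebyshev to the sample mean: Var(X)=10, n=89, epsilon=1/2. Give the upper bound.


Var(Xbar) = Var(X)/n = 10/89
Chebyshev: P(|Xbar-mu| >= 1/2) <= Var(Xbar)/(1/2)^2 = (10/89)/(1/4) = 40/89

40/89


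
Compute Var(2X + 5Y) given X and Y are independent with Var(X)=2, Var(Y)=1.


Independence => Cov(X,Y)=0
Var(2X + 5Y) = 2^2*Var(X) + 5^2*Var(Y)
= 4*2 + 25*1 = 33

33


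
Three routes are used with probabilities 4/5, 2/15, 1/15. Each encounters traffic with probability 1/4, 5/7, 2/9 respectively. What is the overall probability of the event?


P(A) = P(A|B1)P(B1) + P(A|B2)P(B2) + P(A|B3)P(B3)
= 1/4*4/5 + 5/7*2/15 + 2/9*1/15
= 1/5 + 2/21 + 2/135 = 293/945

293/945


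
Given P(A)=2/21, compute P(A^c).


P(A') = 1 - P(A) = 1 - 2/21 = 19/21

19/21


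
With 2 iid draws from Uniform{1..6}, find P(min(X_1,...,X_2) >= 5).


P(min >= 5) = P(all X_i >= 5) = (P(X_1 >= 5))^2
= (2/6)^2 = (1/3)^2 = 1/9

1/9


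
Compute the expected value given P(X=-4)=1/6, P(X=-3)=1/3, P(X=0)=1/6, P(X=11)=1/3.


E[X] = sum(x * P(x))
= -4*1/6 - 3*1/3 + 0*1/6 + 11*1/3
= 2

2


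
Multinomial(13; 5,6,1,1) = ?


13! = 6227020800
Denominator: 5!=120 * 6!=720 * 1!=1 * 1!=1
Coefficient = 6227020800 / 86400 = 72072

72072


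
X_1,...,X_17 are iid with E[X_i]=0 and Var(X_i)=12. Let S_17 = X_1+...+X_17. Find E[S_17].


E[S_n] = n*E[X_1] = 17*0 = 0

0


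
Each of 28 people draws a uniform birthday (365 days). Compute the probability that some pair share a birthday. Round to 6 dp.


P(all different) = prod((365-i)/365 for i=0..27) = 0.345539
P(at least one match) = 1 - 0.345539 = 0.654461

0.654461


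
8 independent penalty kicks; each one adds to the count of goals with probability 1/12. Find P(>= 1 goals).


P(at least one) = 1 - P(none)
P(none) = (1 - 1/12)^8 = (11/12)^8 = 214358881/429981696
P(at least one) = 1 - 214358881/429981696 = 215622815/429981696

215622815/429981696


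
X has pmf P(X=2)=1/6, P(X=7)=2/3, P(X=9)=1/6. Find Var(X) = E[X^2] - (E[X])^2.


E[X] = 13/2, E[X^2] = 281/6
Var(X) = E[X^2] - (E[X])^2 = 281/6 - (13/2)^2 = 55/12

55/12


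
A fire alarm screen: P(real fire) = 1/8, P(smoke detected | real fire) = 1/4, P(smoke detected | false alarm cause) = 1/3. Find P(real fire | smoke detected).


P(A) = P(A|B)P(B) + P(A|B')P(B') = 1/4*1/8 + 1/3*7/8 = 31/96
P(B|A) = P(A|B)P(B)/P(A) = (1/32)/(31/96) = 3/31

3/31


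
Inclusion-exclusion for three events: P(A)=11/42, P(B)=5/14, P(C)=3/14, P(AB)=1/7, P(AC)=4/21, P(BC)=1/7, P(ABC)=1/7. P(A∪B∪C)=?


P(A∪B∪C) = P(A)+P(B)+P(C) - P(AB)-P(AC)-P(BC) + P(ABC)
= 11/42+5/14+3/14 - 1/7-4/21-1/7 + 1/7
= 1/2

1/2


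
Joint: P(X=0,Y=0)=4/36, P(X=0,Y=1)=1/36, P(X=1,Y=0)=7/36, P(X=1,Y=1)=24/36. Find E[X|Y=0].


P(Y=0) = 11/36
E[X|Y=0] = (0*4 + 1*7)/11 = 7/11

7/11


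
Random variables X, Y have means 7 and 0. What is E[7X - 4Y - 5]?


E[7X - 4Y - 5] = 7*E[X] - 4*E[Y] - 5
= (7)*(7) + (-4)*(0) + (-5)
= 49 + 0 - 5 = 44

44


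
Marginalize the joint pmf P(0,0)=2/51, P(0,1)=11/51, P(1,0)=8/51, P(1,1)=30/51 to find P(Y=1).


P(Y=1) = P(0,1)+P(1,1) = 11/51 + 30/51 = 41/51

41/51


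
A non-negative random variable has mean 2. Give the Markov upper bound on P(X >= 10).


Markov: P(X >= a) <= E[X]/a
P(X >= 10) <= 2/10 = 1/5

1/5


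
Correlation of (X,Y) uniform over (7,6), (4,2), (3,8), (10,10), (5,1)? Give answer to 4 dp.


Cov(X,Y) = 4.4800, Var(X) = 6.1600, Var(Y) = 11.8400
rho = Cov/(sqrt(VarX)*sqrt(VarY)) = 0.5246

0.5246


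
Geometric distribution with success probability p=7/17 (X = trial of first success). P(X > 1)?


P(X > 1) = P(first 1 trials all fail) = (1-p)^1 = (10/17)^1 = 10/17

10/17


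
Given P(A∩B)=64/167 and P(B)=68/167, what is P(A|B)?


P(A|B) = P(A∩B)/P(B) = (64/167)/(68/167) = 64/68 = 16/17

16/17


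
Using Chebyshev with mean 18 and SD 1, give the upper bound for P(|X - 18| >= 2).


k = 2/1 = 2
Chebyshev: P(|X-mu| >= k*sigma) <= 1/k^2 = 1/2^2 = 1/4

1/4


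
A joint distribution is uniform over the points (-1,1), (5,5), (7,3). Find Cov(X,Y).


E[X]=11/3, E[Y]=3, E[XY]=15
Cov(X,Y) = E[XY] - E[X]E[Y] = 15 - 11/3*3 = 4

4


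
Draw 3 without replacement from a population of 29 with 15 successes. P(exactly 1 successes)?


P(X=1) = C(15,1)*C(14,2) / C(29,3)
= 15*91 / 3654
= 1365/3654 = 65/174

65/174


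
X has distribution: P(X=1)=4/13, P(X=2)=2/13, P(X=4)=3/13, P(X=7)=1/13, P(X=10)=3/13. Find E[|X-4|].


E[|X-4|] = sum(g(x)*P(x))
= 3*4/13 + 2*2/13 + 0*3/13 + 3*1/13 + 6*3/13
= 37/13

37/13


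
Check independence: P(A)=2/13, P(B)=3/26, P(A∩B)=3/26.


P(A)*P(B) = 2/13*3/26 = 3/169
P(A∩B) = 3/26 != 3/169, so not independent

No, A and B are not independent


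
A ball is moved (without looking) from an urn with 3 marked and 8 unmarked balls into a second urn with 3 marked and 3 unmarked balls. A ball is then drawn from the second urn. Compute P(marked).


P(transfer marked) = 3/11; P(transfer unmarked) = 8/11
If marked transferred: Urn II has 4 marked of 7, so P(marked|marked moved) = 4/7
If unmarked transferred: Urn II has 3 marked of 7, so P(marked|unmarked moved) = 3/7
By total probability: P(marked) = 3/11*4/7 + 8/11*3/7 = 36/77

36/77


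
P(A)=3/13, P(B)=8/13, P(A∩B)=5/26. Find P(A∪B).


P(A∪B) = P(A) + P(B) - P(A∩B)
= 3/13 + 8/13 - 5/26 = 17/26

17/26


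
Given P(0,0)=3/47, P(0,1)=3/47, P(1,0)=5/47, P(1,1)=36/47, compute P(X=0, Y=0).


Read from table: P(X=0, Y=0) = 3/47

3/47


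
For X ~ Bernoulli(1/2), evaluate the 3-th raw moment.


For Bernoulli: X in {0,1}
E[X^3] = 0^3*(1-1/2) + 1^3*1/2 = 1/2

1/2


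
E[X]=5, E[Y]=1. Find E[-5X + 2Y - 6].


E[-5X + 2Y - 6] = -5*E[X] + 2*E[Y] - 6
= (-5)*(5) + (2)*(1) + (-6)
= -25 + 2 - 6 = -29

-29


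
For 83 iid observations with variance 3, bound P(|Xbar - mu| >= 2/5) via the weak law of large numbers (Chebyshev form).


Var(Xbar) = Var(X)/n = 3/83
Chebyshev: P(|Xbar-mu| >= 2/5) <= Var(Xbar)/(2/5)^2 = (3/83)/(4/25) = 75/332

75/332


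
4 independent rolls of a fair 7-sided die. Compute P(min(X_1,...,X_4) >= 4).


P(min >= 4) = P(all X_i >= 4) = (P(X_1 >= 4))^4
= (4/7)^4 = 256/2401

256/2401


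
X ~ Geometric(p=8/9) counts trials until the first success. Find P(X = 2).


P(X=2) = (1-p)^1 * p = (1/9)^1 * 8/9
= 1/9 * 8/9 = 8/81

8/81


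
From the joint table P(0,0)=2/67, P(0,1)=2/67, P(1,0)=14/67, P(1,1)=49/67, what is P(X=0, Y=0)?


Read from table: P(X=0, Y=0) = 2/67

2/67


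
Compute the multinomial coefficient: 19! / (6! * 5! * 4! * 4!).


19! = 121645100408832000
Denominator: 6!=720 * 5!=120 * 4!=24 * 4!=24
Coefficient = 121645100408832000 / 49766400 = 2444321880

2444321880


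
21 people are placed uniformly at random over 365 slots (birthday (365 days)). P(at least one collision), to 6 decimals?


P(all different) = prod((365-i)/365 for i=0..20) = 0.556312
P(at least one match) = 1 - 0.556312 = 0.443688

0.443688


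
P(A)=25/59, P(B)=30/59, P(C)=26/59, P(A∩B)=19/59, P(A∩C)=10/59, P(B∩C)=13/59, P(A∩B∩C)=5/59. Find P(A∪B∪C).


P(A∪B∪C) = P(A)+P(B)+P(C) - P(AB)-P(AC)-P(BC) + P(ABC)
= 25/59+30/59+26/59 - 19/59-10/59-13/59 + 5/59
= 44/59

44/59


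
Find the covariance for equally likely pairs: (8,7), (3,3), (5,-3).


E[X]=16/3, E[Y]=7/3, E[XY]=50/3
Cov(X,Y) = E[XY] - E[X]E[Y] = 50/3 - 16/3*7/3 = 38/9

38/9


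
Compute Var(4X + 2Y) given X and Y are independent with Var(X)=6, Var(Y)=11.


Independence => Cov(X,Y)=0
Var(4X + 2Y) = 4^2*Var(X) + 2^2*Var(Y)
= 16*6 + 4*11 = 140

140


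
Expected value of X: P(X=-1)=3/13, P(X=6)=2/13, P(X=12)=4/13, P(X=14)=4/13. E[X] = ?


E[X] = sum(x * P(x))
= -1*3/13 + 6*2/13 + 12*4/13 + 14*4/13
= 113/13

113/13


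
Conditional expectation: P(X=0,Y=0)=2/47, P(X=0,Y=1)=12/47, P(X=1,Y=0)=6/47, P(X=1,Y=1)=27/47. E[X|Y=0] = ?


P(Y=0) = 8/47
E[X|Y=0] = (0*2 + 1*6)/8 = 6/8 = 3/4

3/4


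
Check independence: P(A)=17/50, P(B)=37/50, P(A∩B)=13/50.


P(A)*P(B) = 17/50*37/50 = 629/2500
P(A∩B) = 13/50 != 629/2500, so not independent

No, A and B are not independent


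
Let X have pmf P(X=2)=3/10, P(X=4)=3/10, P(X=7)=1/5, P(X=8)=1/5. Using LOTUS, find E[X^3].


E[X^3] = sum(g(x)*P(x))
= 8*3/10 + 64*3/10 + 343*1/5 + 512*1/5
= 963/5

963/5


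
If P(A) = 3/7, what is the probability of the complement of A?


P(A') = 1 - P(A) = 1 - 3/7 = 4/7

4/7


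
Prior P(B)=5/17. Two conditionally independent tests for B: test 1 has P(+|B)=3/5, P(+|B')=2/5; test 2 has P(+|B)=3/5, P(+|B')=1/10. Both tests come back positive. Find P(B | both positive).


After test 1: P(+) = 3/5*5/17 + 2/5*12/17 = 39/85
P(B|+) = (3/17)/(39/85) = 5/13
After test 2 (use post1 as new prior): P(+) = 3/5*5/13 + 1/10*8/13 = 19/65
P(B|+,+) = (3/13)/(19/65) = 15/19

15/19


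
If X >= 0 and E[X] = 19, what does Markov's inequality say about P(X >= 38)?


Markov: P(X >= a) <= E[X]/a
P(X >= 38) <= 19/38 = 1/2

1/2


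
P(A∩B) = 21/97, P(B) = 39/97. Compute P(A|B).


P(A|B) = P(A∩B)/P(B) = (21/97)/(39/97) = 21/39 = 7/13

7/13


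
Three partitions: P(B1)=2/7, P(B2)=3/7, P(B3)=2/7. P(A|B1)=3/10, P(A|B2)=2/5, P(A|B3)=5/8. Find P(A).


P(A) = P(A|B1)P(B1) + P(A|B2)P(B2) + P(A|B3)P(B3)
= 3/10*2/7 + 2/5*3/7 + 5/8*2/7
= 3/35 + 6/35 + 5/28 = 61/140

61/140


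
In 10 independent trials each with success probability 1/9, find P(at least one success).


P(at least one) = 1 - P(none)
P(none) = (1 - 1/9)^10 = (8/9)^10 = 1073741824/3486784401
P(at least one) = 1 - 1073741824/3486784401 = 2413042577/3486784401

2413042577/3486784401


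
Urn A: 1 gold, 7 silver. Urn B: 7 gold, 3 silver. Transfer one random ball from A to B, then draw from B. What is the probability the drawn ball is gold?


P(transfer gold) = 1/8; P(transfer silver) = 7/8
If gold transferred: Urn II has 8 gold of 11, so P(gold|gold moved) = 8/11
If silver transferred: Urn II has 7 gold of 11, so P(gold|silver moved) = 7/11
By total probability: P(gold) = 1/8*8/11 + 7/8*7/11 = 57/88

57/88


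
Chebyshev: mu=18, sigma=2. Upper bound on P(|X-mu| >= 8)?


k = 8/2 = 4
Chebyshev: P(|X-mu| >= k*sigma) <= 1/k^2 = 1/4^2 = 1/16

1/16


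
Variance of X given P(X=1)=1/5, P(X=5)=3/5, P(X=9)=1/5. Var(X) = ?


E[X] = 5, E[X^2] = 157/5
Var(X) = E[X^2] - (E[X])^2 = 157/5 - (5)^2 = 32/5

32/5


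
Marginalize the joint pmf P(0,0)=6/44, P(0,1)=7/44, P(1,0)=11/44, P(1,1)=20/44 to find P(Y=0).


P(Y=0) = P(0,0)+P(1,0) = 6/44 + 11/44 = 17/44

17/44


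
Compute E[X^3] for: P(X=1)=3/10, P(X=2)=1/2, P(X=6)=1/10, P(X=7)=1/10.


E[X^3] = sum(x^3 * P(x))
= 1*3/10 + 8*1/2 + 216*1/10 + 343*1/10
= 301/5

301/5


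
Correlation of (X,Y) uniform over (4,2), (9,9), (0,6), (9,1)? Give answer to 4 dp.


Cov(X,Y) = -0.2500, Var(X) = 14.2500, Var(Y) = 10.2500
rho = Cov/(sqrt(VarX)*sqrt(VarY)) = -0.0207

-0.0207


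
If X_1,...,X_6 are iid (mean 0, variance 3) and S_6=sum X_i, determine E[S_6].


E[S_n] = n*E[X_1] = 6*0 = 0

0


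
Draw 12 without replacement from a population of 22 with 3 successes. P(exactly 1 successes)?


P(X=1) = C(3,1)*C(19,11) / C(22,12)
= 3*75582 / 646646
= 226746/646646 = 27/77

27/77


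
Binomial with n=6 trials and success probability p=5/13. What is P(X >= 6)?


P(X>=6) = P(X=6)
= 15625/4826809
= 15625/4826809

15625/4826809


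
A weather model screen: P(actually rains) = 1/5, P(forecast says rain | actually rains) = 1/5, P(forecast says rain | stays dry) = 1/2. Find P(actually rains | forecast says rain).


P(A) = P(A|B)P(B) + P(A|B')P(B') = 1/5*1/5 + 1/2*4/5 = 11/25
P(B|A) = P(A|B)P(B)/P(A) = (1/25)/(11/25) = 1/11

1/11


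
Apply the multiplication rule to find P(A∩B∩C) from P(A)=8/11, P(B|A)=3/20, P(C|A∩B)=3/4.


P(A∩B∩C) = P(A) * P(B|A) * P(C|A∩B)
= 8/11 * 3/20 * 3/4
= 6/55 * 3/4 = 9/110

9/110


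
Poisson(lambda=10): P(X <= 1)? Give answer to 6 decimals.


P(X<=1) = e^(-10)*10^0/0! + e^(-10)*10^1/1!
≈ 0.0000453999 + 0.0004539993
= 0.0004993992
≈ 0.000499

0.000499


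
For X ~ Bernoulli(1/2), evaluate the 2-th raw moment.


For Bernoulli: X in {0,1}
E[X^2] = 0^2*(1-1/2) + 1^2*1/2 = 1/2

1/2


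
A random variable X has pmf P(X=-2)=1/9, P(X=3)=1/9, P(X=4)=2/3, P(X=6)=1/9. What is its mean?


E[X] = sum(x * P(x))
= -2*1/9 + 3*1/9 + 4*2/3 + 6*1/9
= 31/9

31/9


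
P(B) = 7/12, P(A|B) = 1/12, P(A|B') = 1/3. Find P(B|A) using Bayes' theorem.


P(A) = P(A|B)P(B) + P(A|B')P(B') = 1/12*7/12 + 1/3*5/12 = 3/16
P(B|A) = P(A|B)P(B)/P(A) = (7/144)/(3/16) = 7/27

7/27


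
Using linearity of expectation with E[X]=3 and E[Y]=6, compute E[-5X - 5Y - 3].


E[-5X - 5Y - 3] = -5*E[X] - 5*E[Y] - 3
= (-5)*(3) + (-5)*(6) + (-3)
= -15 - 30 - 3 = -48

-48


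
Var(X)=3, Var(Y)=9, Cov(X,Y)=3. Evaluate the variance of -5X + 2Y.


Var(-5X + 2Y) = (-5)^2*Var(X) + 2^2*Var(Y) + 2*(-5)*2*Cov(X,Y)
= 25*3 + 4*9 - 20*3
= 75 + 36 - 60 = 51

51


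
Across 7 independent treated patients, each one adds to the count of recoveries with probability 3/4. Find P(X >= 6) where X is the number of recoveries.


P(X>=6) = P(X=6) + P(X=7)
= 5103/16384 + 2187/16384
= 3645/8192

3645/8192


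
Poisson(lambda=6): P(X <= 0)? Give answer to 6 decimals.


P(X<=0) = e^(-6)*6^0/0!
≈ 0.0024787522
≈ 0.002479

0.002479


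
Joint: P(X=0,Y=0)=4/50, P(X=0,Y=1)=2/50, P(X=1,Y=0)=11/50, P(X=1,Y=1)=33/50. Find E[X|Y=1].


P(Y=1) = 35/50
E[X|Y=1] = (0*2 + 1*33)/35 = 33/35

33/35


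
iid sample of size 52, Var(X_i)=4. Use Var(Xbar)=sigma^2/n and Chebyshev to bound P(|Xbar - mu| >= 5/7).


Var(Xbar) = Var(X)/n = 4/52
Chebyshev: P(|Xbar-mu| >= 5/7) <= Var(Xbar)/(5/7)^2 = (1/13)/(25/49) = 49/325

49/325


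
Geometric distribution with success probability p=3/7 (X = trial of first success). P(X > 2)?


P(X > 2) = P(first 2 trials all fail) = (1-p)^2 = (4/7)^2 = 16/49

16/49


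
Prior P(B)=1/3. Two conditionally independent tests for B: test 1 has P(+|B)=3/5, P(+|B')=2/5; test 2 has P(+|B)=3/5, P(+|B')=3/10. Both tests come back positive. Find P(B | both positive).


After test 1: P(+) = 3/5*1/3 + 2/5*2/3 = 7/15
P(B|+) = (1/5)/(7/15) = 3/7
After test 2 (use post1 as new prior): P(+) = 3/5*3/7 + 3/10*4/7 = 3/7
P(B|+,+) = (9/35)/(3/7) = 3/5

3/5


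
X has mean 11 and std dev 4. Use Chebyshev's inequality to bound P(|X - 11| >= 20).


k = 20/4 = 5
Chebyshev: P(|X-mu| >= k*sigma) <= 1/k^2 = 1/5^2 = 1/25

1/25


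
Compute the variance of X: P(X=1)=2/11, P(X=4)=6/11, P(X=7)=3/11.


E[X] = 47/11, E[X^2] = 245/11
Var(X) = E[X^2] - (E[X])^2 = 245/11 - (47/11)^2 = 486/121

486/121


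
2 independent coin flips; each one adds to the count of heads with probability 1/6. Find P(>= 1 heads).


P(at least one) = 1 - P(none)
P(none) = (1 - 1/6)^2 = (5/6)^2 = 25/36
P(at least one) = 1 - 25/36 = 11/36

11/36


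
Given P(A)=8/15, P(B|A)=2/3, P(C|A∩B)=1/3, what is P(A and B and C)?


P(A∩B∩C) = P(A) * P(B|A) * P(C|A∩B)
= 8/15 * 2/3 * 1/3
= 16/45 * 1/3 = 16/135

16/135


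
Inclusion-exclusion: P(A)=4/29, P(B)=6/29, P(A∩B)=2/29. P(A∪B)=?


P(A∪B) = P(A) + P(B) - P(A∩B)
= 4/29 + 6/29 - 2/29 = 8/29

8/29


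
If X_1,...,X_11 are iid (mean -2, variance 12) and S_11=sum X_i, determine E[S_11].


E[S_n] = n*E[X_1] = 11*-2 = -22

-22


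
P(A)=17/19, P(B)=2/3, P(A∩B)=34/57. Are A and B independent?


P(A)*P(B) = 17/19*2/3 = 34/57
P(A∩B) = 34/57, which equals P(A)P(B), so independent

Yes, A and B are independent


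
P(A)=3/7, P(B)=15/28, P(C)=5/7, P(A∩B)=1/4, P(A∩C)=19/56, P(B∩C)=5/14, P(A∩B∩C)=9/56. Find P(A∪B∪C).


P(A∪B∪C) = P(A)+P(B)+P(C) - P(AB)-P(AC)-P(BC) + P(ABC)
= 3/7+15/28+5/7 - 1/4-19/56-5/14 + 9/56
= 25/28

25/28


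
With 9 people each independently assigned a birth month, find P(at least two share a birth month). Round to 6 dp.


P(all different) = prod((12-i)/12 for i=0..8) = 0.015472
P(at least one match) = 1 - 0.015472 = 0.984528

0.984528


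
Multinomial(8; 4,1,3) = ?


8! = 40320
Denominator: 4!=24 * 1!=1 * 3!=6
Coefficient = 40320 / 144 = 280

280


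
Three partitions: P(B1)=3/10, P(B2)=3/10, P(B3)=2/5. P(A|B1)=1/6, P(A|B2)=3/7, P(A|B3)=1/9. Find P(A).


P(A) = P(A|B1)P(B1) + P(A|B2)P(B2) + P(A|B3)P(B3)
= 1/6*3/10 + 3/7*3/10 + 1/9*2/5
= 1/20 + 9/70 + 2/45 = 281/1260

281/1260


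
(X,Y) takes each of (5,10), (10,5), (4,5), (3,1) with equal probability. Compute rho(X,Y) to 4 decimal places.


Cov(X,Y) = 1.8750, Var(X) = 7.2500, Var(Y) = 10.1875
rho = Cov/(sqrt(VarX)*sqrt(VarY)) = 0.2182

0.2182


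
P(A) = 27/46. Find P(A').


P(A') = 1 - P(A) = 1 - 27/46 = 19/46

19/46


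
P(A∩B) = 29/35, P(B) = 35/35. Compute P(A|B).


P(A|B) = P(A∩B)/P(B) = (29/35)/(35/35) = 29/35

29/35


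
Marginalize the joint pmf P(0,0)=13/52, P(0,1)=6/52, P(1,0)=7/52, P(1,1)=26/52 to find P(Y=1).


P(Y=1) = P(0,1)+P(1,1) = 6/52 + 26/52 = 32/52 = 8/13

8/13


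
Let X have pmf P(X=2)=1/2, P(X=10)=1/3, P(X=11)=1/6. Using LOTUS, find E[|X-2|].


E[|X-2|] = sum(g(x)*P(x))
= 0*1/2 + 8*1/3 + 9*1/6
= 25/6

25/6


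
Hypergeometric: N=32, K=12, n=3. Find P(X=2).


P(X=2) = C(12,2)*C(20,1) / C(32,3)
= 66*20 / 4960
= 1320/4960 = 33/124

33/124


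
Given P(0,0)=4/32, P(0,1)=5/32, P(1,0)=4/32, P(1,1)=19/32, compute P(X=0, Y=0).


Read from table: P(X=0, Y=0) = 4/32 = 1/8

1/8


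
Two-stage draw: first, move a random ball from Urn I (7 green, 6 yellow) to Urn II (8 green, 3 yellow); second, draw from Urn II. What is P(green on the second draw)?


P(transfer green) = 7/13; P(transfer yellow) = 6/13
If green transferred: Urn II has 9 green of 12, so P(green|green moved) = 3/4
If yellow transferred: Urn II has 8 green of 12, so P(green|yellow moved) = 2/3
By total probability: P(green) = 7/13*3/4 + 6/13*2/3 = 37/52

37/52


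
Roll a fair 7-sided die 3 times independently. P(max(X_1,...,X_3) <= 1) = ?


P(max <= 1) = P(all X_i <= 1) = (P(X_1 <= 1))^3
= (1/7)^3 = 1/343

1/343


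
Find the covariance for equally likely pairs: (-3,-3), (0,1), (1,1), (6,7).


E[X]=1, E[Y]=3/2, E[XY]=13
Cov(X,Y) = E[XY] - E[X]E[Y] = 13 - 1*3/2 = 23/2

23/2


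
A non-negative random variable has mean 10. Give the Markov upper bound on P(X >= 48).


Markov: P(X >= a) <= E[X]/a
P(X >= 48) <= 10/48 = 5/24

5/24


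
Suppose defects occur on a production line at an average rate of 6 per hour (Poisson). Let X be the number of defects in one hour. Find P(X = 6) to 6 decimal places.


P(X=6) = e^(-6) * 6^6 / 6!
≈ 0.002478752177 * 46656 / 720
≈ 0.160623

0.160623


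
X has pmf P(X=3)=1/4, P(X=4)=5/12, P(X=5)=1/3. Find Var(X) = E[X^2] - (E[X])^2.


E[X] = 49/12, E[X^2] = 69/4
Var(X) = E[X^2] - (E[X])^2 = 69/4 - (49/12)^2 = 83/144

83/144


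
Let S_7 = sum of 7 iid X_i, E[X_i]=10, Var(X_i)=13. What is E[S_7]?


E[S_n] = n*E[X_1] = 7*10 = 70

70


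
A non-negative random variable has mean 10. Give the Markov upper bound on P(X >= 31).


Markov: P(X >= a) <= E[X]/a
P(X >= 31) <= 10/31

10/31


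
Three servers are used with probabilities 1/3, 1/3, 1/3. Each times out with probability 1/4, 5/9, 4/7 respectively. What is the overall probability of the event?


P(A) = P(A|B1)P(B1) + P(A|B2)P(B2) + P(A|B3)P(B3)
= 1/4*1/3 + 5/9*1/3 + 4/7*1/3
= 1/12 + 5/27 + 4/21 = 347/756

347/756


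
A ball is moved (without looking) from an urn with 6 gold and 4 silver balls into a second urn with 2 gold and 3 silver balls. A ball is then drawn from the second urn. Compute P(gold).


P(transfer gold) = 6/10 = 3/5; P(transfer silver) = 2/5
If gold transferred: Urn II has 3 gold of 6, so P(gold|gold moved) = 1/2
If silver transferred: Urn II has 2 gold of 6, so P(gold|silver moved) = 1/3
By total probability: P(gold) = 3/5*1/2 + 2/5*1/3 = 13/30

13/30
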